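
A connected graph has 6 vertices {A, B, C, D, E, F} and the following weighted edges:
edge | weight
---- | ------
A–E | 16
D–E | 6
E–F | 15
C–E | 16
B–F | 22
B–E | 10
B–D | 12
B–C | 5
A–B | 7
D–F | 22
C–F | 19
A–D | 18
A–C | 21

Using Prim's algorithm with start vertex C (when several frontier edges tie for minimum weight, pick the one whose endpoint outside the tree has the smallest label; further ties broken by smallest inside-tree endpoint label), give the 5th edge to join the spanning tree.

Prim, starting at C.
Step 1: cheapest edge leaving the tree is B–C (5); add B.
Step 2: cheapest edge leaving the tree is A–B (7); add A.
Step 3: cheapest edge leaving the tree is B–E (10); add E.
Step 4: cheapest edge leaving the tree is D–E (6); add D.
Step 5: cheapest edge leaving the tree is E–F (15); add F.
The 5th edge added is E–F.

E-F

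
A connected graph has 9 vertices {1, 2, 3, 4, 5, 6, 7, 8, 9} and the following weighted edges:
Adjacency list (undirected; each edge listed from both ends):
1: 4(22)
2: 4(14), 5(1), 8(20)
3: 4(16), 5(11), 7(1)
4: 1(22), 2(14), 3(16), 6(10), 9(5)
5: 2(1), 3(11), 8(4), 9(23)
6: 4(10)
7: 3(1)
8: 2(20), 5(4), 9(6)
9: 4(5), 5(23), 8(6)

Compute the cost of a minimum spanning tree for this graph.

60

Prim, starting at 4.
Step 1: cheapest edge leaving the tree is 4 9 (5); add 9.
Step 2: cheapest edge leaving the tree is 8 9 (6); add 8.
Step 3: cheapest edge leaving the tree is 5 8 (4); add 5.
Step 4: cheapest edge leaving the tree is 2 5 (1); add 2.
Step 5: cheapest edge leaving the tree is 4 6 (10); add 6.
Step 6: cheapest edge leaving the tree is 3 5 (11); add 3.
Step 7: cheapest edge leaving the tree is 3 7 (1); add 7.
Step 8: cheapest edge leaving the tree is 1 4 (22); add 1.
MST edges: 4 9, 8 9, 5 8, 2 5, 4 6, 3 5, 3 7, 1 4; total weight 5+6+4+1+10+11+1+22 = 60.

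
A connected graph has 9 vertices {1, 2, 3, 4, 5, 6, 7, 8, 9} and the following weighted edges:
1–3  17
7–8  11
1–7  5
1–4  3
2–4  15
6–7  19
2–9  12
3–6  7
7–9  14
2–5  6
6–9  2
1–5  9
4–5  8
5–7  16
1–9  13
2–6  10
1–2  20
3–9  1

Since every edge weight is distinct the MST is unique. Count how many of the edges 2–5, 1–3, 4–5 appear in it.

2

Sort edges by weight, then run Kruskal:
3–9 (1): add — endpoints in different components.
6–9 (2): add — endpoints in different components.
1–4 (3): add — endpoints in different components.
1–7 (5): add — endpoints in different components.
2–5 (6): add — endpoints in different components.
3–6 (7): skip — 3 and 6 already connected.
4–5 (8): add — endpoints in different components.
1–5 (9): skip — 1 and 5 already connected.
2–6 (10): add — endpoints in different components.
7–8 (11): add — endpoints in different components.
MST edge set: {3–9, 6–9, 1–4, 1–7, 2–5, 4–5, 2–6, 7–8}.
Of the listed edges, {2–5, 4–5} are in the MST → 2.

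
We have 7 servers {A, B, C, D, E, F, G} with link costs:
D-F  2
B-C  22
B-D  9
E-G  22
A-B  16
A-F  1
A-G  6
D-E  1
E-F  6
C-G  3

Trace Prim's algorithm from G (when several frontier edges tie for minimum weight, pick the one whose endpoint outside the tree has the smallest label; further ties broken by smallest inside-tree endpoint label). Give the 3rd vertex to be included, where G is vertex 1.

A

Prim, starting at G.
Step 1: frontier [C-G 3, A-G 6, E-G 22] → take C-G (3); add C.
Step 2: frontier [B-C 22, A-G 6, E-G 22] → take A-G (6); add A.
Step 3: frontier [A-F 1, A-B 16, B-C 22, E-G 22] → take A-F (1); add F.
Step 4: frontier [A-B 16, B-C 22, D-F 2, E-F 6, E-G 22] → take D-F (2); add D.
Step 5: frontier [A-B 16, B-C 22, D-E 1, B-D 9, E-F 6, E-G 22] → take D-E (1); add E.
Step 6: frontier [A-B 16, B-C 22, B-D 9] → take B-D (9); add B.
Vertex order: G, C, A, F, D, E, B. The 3rd vertex is A.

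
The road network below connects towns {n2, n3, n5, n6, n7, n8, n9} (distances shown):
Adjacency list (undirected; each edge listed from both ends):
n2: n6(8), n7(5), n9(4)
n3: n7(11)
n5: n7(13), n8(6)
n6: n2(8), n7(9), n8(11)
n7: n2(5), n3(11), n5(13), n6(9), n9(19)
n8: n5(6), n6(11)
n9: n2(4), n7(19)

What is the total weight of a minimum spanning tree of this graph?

45

Grow the tree from n9 using Prim:
Step 1: cheapest edge leaving the tree is n2 n9 (4); add n2.
Step 2: cheapest edge leaving the tree is n2 n7 (5); add n7.
Step 3: cheapest edge leaving the tree is n2 n6 (8); add n6.
Step 4: cheapest edge leaving the tree is n3 n7 (11); add n3.
Step 5: cheapest edge leaving the tree is n6 n8 (11); add n8.
Step 6: cheapest edge leaving the tree is n5 n8 (6); add n5.
MST edges: n2 n9, n2 n7, n2 n6, n3 n7, n6 n8, n5 n8; total weight 4+5+8+11+11+6 = 45.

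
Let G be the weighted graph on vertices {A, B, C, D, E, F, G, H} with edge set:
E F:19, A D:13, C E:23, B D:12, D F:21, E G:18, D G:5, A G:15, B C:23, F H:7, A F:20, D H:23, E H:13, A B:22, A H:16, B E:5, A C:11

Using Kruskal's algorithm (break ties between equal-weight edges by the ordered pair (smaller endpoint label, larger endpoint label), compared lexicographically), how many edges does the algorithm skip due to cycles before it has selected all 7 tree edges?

0

Kruskal's algorithm — process edges by increasing weight (ties by edge label):
B E (5): add — endpoints in different components.
D G (5): add — endpoints in different components.
F H (7): add — endpoints in different components.
A C (11): add — endpoints in different components.
B D (12): add — endpoints in different components.
A D (13): add — endpoints in different components.
E H (13): add — endpoints in different components.
Edges rejected before the tree was complete: 0.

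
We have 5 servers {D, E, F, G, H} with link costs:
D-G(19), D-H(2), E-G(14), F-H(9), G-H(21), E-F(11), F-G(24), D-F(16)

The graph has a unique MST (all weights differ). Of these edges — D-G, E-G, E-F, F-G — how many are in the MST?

Kruskal's algorithm — process edges by increasing weight (ties by edge label):
D-H (2): add. Components now {D,H} {E} {F} {G}
F-H (9): add. Components now {D,F,H} {E} {G}
E-F (11): add. Components now {D,E,F,H} {G}
E-G (14): add. Components now {D,E,F,G,H}
MST edge set: {D-H, F-H, E-F, E-G}.
Of the listed edges, {E-G, E-F} are in the MST → 2.

2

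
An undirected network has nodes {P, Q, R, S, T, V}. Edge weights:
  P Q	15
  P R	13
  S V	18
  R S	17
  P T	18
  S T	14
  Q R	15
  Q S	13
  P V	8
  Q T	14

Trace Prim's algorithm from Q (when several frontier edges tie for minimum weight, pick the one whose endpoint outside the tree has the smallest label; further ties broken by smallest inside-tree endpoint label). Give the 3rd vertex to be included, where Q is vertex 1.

T

Grow the tree from Q using Prim:
Step 1: cheapest edge leaving the tree is Q S (13); add S.
Step 2: cheapest edge leaving the tree is Q T (14); add T.
Step 3: cheapest edge leaving the tree is P Q (15); add P.
Step 4: cheapest edge leaving the tree is P V (8); add V.
Step 5: cheapest edge leaving the tree is P R (13); add R.
Vertex order: Q, S, T, P, V, R. The 3rd vertex is T.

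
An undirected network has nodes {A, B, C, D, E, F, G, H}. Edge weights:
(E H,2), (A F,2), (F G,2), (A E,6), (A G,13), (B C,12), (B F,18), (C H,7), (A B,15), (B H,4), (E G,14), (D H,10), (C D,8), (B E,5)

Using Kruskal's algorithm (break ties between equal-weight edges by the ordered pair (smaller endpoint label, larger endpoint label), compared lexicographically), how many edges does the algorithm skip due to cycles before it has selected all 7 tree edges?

Kruskal: consider edges lightest-first.
A F (2): add — endpoints in different components.
E H (2): add — endpoints in different components.
F G (2): add — endpoints in different components.
B H (4): add — endpoints in different components.
B E (5): skip — B and E already connected.
A E (6): add — endpoints in different components.
C H (7): add — endpoints in different components.
C D (8): add — endpoints in different components.
Edges rejected before the tree was complete: 1.

1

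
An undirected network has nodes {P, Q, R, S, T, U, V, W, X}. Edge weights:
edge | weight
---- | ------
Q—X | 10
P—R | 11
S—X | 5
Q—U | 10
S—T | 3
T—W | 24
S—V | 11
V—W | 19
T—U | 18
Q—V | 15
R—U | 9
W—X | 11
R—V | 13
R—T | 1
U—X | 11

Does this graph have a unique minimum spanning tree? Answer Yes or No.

No

Kruskal's algorithm — process edges by increasing weight (ties by edge label):
R—T (1): add — endpoints in different components.
S—T (3): add — endpoints in different components.
S—X (5): add — endpoints in different components.
R—U (9): add — endpoints in different components.
Q—U (10): add — endpoints in different components.
Q—X (10): skip — X and Q already connected.
P—R (11): add — endpoints in different components.
S—V (11): add — endpoints in different components.
U—X (11): skip — X and U already connected.
W—X (11): add — endpoints in different components.
Non-tree edge Q—X has weight 10, equal to the heaviest edge on its tree cycle — swapping gives another MST of the same weight. Not unique.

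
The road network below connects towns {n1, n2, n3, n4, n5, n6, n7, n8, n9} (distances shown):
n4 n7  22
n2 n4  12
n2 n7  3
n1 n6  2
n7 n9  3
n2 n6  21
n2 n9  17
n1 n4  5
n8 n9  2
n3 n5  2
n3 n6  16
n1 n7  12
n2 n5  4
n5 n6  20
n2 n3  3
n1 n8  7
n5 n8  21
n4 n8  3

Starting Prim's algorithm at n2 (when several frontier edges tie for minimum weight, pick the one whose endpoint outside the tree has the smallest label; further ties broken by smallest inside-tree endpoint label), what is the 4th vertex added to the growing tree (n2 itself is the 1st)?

Grow the tree from n2 using Prim:
Step 1: cheapest edge leaving the tree is n2 n3 (3); add n3.
Step 2: cheapest edge leaving the tree is n3 n5 (2); add n5.
Step 3: cheapest edge leaving the tree is n2 n7 (3); add n7.
Step 4: cheapest edge leaving the tree is n7 n9 (3); add n9.
Step 5: cheapest edge leaving the tree is n8 n9 (2); add n8.
Step 6: cheapest edge leaving the tree is n4 n8 (3); add n4.
Step 7: cheapest edge leaving the tree is n1 n4 (5); add n1.
Step 8: cheapest edge leaving the tree is n1 n6 (2); add n6.
Vertex order: n2, n3, n5, n7, n9, n8, n4, n1, n6. The 4th vertex is n7.

n7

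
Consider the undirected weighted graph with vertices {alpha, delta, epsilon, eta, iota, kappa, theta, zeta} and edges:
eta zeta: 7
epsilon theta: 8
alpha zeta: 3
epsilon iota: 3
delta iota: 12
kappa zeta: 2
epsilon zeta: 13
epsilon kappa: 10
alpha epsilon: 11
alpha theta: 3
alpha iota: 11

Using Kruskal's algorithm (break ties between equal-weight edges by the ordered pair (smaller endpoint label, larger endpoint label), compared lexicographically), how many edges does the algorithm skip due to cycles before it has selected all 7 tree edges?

Kruskal: consider edges lightest-first.
kappa zeta (2): add — endpoints in different components.
alpha theta (3): add — endpoints in different components.
alpha zeta (3): add — endpoints in different components.
epsilon iota (3): add — endpoints in different components.
eta zeta (7): add — endpoints in different components.
epsilon theta (8): add — endpoints in different components.
epsilon kappa (10): skip — kappa and epsilon already connected.
alpha epsilon (11): skip — epsilon and alpha already connected.
alpha iota (11): skip — iota and alpha already connected.
delta iota (12): add — endpoints in different components.
Edges rejected before the tree was complete: 3.

3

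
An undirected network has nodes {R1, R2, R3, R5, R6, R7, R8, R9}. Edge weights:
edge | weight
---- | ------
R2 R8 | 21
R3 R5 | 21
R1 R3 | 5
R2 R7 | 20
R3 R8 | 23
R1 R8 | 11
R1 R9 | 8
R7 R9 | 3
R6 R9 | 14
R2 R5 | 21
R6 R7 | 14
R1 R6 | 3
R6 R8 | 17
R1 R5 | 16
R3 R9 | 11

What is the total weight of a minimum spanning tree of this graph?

Kruskal's algorithm — process edges by increasing weight (ties by edge label):
R1 R6 (3): add — endpoints in different components.
R7 R9 (3): add — endpoints in different components.
R1 R3 (5): add — endpoints in different components.
R1 R9 (8): add — endpoints in different components.
R1 R8 (11): add — endpoints in different components.
R3 R9 (11): skip — R9 and R3 already connected.
R6 R7 (14): skip — R7 and R6 already connected.
R6 R9 (14): skip — R9 and R6 already connected.
R1 R5 (16): add — endpoints in different components.
R6 R8 (17): skip — R8 and R6 already connected.
R2 R7 (20): add — endpoints in different components.
MST edges: R1 R6, R7 R9, R1 R3, R1 R9, R1 R8, R1 R5, R2 R7; total weight 3+3+5+8+11+16+20 = 66.

66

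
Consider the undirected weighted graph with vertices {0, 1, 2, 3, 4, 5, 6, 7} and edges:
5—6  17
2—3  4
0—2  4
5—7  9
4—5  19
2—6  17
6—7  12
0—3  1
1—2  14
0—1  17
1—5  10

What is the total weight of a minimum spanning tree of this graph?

Kruskal: consider edges lightest-first.
0—3 (1): add — endpoints in different components.
0—2 (4): add — endpoints in different components.
2—3 (4): skip — 2 and 3 already connected.
5—7 (9): add — endpoints in different components.
1—5 (10): add — endpoints in different components.
6—7 (12): add — endpoints in different components.
1—2 (14): add — endpoints in different components.
0—1 (17): skip — 0 and 1 already connected.
2—6 (17): skip — 2 and 6 already connected.
5—6 (17): skip — 5 and 6 already connected.
4—5 (19): add — endpoints in different components.
MST edges: 0—3, 0—2, 5—7, 1—5, 6—7, 1—2, 4—5; total weight 1+4+9+10+12+14+19 = 69.

69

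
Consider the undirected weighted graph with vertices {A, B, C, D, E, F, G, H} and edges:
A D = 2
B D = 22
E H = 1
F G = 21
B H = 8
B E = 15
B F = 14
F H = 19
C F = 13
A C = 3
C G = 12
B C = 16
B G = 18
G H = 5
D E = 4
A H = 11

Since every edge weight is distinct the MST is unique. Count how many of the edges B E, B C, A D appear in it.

1

Kruskal: consider edges lightest-first.
E H (1): add — endpoints in different components.
A D (2): add — endpoints in different components.
A C (3): add — endpoints in different components.
D E (4): add — endpoints in different components.
G H (5): add — endpoints in different components.
B H (8): add — endpoints in different components.
A H (11): skip — A and H already connected.
C G (12): skip — C and G already connected.
C F (13): add — endpoints in different components.
MST edge set: {E H, A D, A C, D E, G H, B H, C F}.
Of the listed edges, {A D} are in the MST → 1.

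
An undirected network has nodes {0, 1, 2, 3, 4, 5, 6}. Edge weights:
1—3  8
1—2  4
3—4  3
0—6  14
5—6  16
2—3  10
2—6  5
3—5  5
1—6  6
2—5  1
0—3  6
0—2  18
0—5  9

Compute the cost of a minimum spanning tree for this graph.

24

Kruskal's algorithm — process edges by increasing weight (ties by edge label):
2—5 (1): add — endpoints in different components.
3—4 (3): add — endpoints in different components.
1—2 (4): add — endpoints in different components.
2—6 (5): add — endpoints in different components.
3—5 (5): add — endpoints in different components.
0—3 (6): add — endpoints in different components.
MST edges: 2—5, 3—4, 1—2, 2—6, 3—5, 0—3; total weight 1+3+4+5+5+6 = 24.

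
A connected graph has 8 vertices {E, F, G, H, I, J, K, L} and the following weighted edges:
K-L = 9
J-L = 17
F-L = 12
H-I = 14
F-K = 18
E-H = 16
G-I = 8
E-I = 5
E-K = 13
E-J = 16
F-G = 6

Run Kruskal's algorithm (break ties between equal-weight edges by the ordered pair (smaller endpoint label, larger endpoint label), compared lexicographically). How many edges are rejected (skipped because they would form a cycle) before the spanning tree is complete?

2

Sort edges by weight, then run Kruskal:
E-I (5): add — endpoints in different components.
F-G (6): add — endpoints in different components.
G-I (8): add — endpoints in different components.
K-L (9): add — endpoints in different components.
F-L (12): add — endpoints in different components.
E-K (13): skip — E and K already connected.
H-I (14): add — endpoints in different components.
E-H (16): skip — E and H already connected.
E-J (16): add — endpoints in different components.
Edges rejected before the tree was complete: 2.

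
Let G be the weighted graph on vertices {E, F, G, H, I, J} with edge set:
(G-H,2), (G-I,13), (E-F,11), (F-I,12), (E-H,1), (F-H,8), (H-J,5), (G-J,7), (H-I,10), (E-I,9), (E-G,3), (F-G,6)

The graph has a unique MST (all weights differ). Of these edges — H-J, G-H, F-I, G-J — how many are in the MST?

2

Sort edges by weight, then run Kruskal:
E-H (1): add — endpoints in different components.
G-H (2): add — endpoints in different components.
E-G (3): skip — E and G already connected.
H-J (5): add — endpoints in different components.
F-G (6): add — endpoints in different components.
G-J (7): skip — G and J already connected.
F-H (8): skip — F and H already connected.
E-I (9): add — endpoints in different components.
MST edge set: {E-H, G-H, H-J, F-G, E-I}.
Of the listed edges, {H-J, G-H} are in the MST → 2.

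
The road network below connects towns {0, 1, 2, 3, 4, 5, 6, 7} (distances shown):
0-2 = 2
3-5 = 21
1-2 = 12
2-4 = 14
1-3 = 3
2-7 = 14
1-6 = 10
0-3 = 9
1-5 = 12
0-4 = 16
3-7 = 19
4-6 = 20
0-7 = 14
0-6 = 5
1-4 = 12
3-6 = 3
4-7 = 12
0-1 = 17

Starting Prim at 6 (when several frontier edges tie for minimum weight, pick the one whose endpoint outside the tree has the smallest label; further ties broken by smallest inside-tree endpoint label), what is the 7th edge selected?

Prim's algorithm from 6:
Step 1: cheapest edge leaving the tree is 3-6 (3); add 3.
Step 2: cheapest edge leaving the tree is 1-3 (3); add 1.
Step 3: cheapest edge leaving the tree is 0-6 (5); add 0.
Step 4: cheapest edge leaving the tree is 0-2 (2); add 2.
Step 5: cheapest edge leaving the tree is 1-4 (12); add 4.
Step 6: cheapest edge leaving the tree is 1-5 (12); add 5.
Step 7: cheapest edge leaving the tree is 4-7 (12); add 7.
The 7th edge added is 4-7.

4-7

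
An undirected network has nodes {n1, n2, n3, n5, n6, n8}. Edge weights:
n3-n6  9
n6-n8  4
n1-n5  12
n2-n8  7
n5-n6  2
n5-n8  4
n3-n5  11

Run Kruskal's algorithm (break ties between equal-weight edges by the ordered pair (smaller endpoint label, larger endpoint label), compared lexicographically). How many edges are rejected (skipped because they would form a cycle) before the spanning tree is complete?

Kruskal's algorithm — process edges by increasing weight (ties by edge label):
n5-n6 (2): add — endpoints in different components.
n5-n8 (4): add — endpoints in different components.
n6-n8 (4): skip — n6 and n8 already connected.
n2-n8 (7): add — endpoints in different components.
n3-n6 (9): add — endpoints in different components.
n3-n5 (11): skip — n3 and n5 already connected.
n1-n5 (12): add — endpoints in different components.
Edges rejected before the tree was complete: 2.

2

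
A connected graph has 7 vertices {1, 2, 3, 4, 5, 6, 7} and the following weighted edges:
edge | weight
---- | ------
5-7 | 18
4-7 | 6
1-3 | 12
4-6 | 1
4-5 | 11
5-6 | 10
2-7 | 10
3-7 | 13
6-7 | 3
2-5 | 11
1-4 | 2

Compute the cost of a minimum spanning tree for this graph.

Kruskal: consider edges lightest-first.
4-6 (1): add — endpoints in different components.
1-4 (2): add — endpoints in different components.
6-7 (3): add — endpoints in different components.
4-7 (6): skip — 4 and 7 already connected.
2-7 (10): add — endpoints in different components.
5-6 (10): add — endpoints in different components.
2-5 (11): skip — 2 and 5 already connected.
4-5 (11): skip — 4 and 5 already connected.
1-3 (12): add — endpoints in different components.
MST edges: 4-6, 1-4, 6-7, 2-7, 5-6, 1-3; total weight 1+2+3+10+10+12 = 38.

38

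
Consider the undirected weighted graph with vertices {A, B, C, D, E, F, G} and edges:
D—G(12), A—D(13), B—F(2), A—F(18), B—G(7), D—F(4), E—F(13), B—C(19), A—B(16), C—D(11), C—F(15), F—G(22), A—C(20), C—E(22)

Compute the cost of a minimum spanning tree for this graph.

Kruskal: consider edges lightest-first.
B—F (2): add — endpoints in different components.
D—F (4): add — endpoints in different components.
B—G (7): add — endpoints in different components.
C—D (11): add — endpoints in different components.
D—G (12): skip — D and G already connected.
A—D (13): add — endpoints in different components.
E—F (13): add — endpoints in different components.
MST edges: B—F, D—F, B—G, C—D, A—D, E—F; total weight 2+4+7+11+13+13 = 50.

50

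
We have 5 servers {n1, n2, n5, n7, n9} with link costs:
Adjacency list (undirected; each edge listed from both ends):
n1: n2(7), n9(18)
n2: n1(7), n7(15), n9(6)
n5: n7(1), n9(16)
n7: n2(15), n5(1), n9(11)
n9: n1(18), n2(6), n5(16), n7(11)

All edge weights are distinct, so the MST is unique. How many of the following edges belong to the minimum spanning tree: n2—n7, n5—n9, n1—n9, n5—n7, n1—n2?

2

Kruskal: consider edges lightest-first.
n5—n7 (1): add — endpoints in different components.
n2—n9 (6): add — endpoints in different components.
n1—n2 (7): add — endpoints in different components.
n7—n9 (11): add — endpoints in different components.
MST edge set: {n5—n7, n2—n9, n1—n2, n7—n9}.
Of the listed edges, {n5—n7, n1—n2} are in the MST → 2.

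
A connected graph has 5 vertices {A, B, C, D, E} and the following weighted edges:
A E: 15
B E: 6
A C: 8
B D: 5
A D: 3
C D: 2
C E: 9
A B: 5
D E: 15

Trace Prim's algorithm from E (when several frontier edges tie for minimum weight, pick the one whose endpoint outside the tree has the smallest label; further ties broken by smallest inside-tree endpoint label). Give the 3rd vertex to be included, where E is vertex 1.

Prim's algorithm from E:
Step 1: cheapest edge leaving the tree is B E (6); add B.
Step 2: cheapest edge leaving the tree is A B (5); add A.
Step 3: cheapest edge leaving the tree is A D (3); add D.
Step 4: cheapest edge leaving the tree is C D (2); add C.
Vertex order: E, B, A, D, C. The 3rd vertex is A.

A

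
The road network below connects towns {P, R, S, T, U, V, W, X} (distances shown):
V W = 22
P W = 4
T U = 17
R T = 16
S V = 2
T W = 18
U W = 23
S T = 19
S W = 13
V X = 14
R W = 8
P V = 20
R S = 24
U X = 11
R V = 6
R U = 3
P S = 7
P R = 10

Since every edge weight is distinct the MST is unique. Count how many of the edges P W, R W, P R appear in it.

Sort edges by weight, then run Kruskal:
S V (2): add — endpoints in different components.
R U (3): add — endpoints in different components.
P W (4): add — endpoints in different components.
R V (6): add — endpoints in different components.
P S (7): add — endpoints in different components.
R W (8): skip — W and R already connected.
P R (10): skip — P and R already connected.
U X (11): add — endpoints in different components.
S W (13): skip — W and S already connected.
V X (14): skip — V and X already connected.
R T (16): add — endpoints in different components.
MST edge set: {S V, R U, P W, R V, P S, U X, R T}.
Of the listed edges, {P W} are in the MST → 1.

1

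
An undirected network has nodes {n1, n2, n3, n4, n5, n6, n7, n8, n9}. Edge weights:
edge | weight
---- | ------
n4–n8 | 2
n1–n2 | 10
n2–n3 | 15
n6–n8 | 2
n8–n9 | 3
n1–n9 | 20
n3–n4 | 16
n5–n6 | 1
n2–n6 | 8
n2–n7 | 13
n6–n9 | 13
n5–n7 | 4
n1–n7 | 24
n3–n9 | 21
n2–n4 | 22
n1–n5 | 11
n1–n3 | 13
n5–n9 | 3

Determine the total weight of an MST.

43

Prim, starting at n4.
Step 1: cheapest edge leaving the tree is n4–n8 (2); add n8.
Step 2: cheapest edge leaving the tree is n6–n8 (2); add n6.
Step 3: cheapest edge leaving the tree is n5–n6 (1); add n5.
Step 4: cheapest edge leaving the tree is n5–n9 (3); add n9.
Step 5: cheapest edge leaving the tree is n5–n7 (4); add n7.
Step 6: cheapest edge leaving the tree is n2–n6 (8); add n2.
Step 7: cheapest edge leaving the tree is n1–n2 (10); add n1.
Step 8: cheapest edge leaving the tree is n1–n3 (13); add n3.
MST edges: n4–n8, n6–n8, n5–n6, n5–n9, n5–n7, n2–n6, n1–n2, n1–n3; total weight 2+2+1+3+4+8+10+13 = 43.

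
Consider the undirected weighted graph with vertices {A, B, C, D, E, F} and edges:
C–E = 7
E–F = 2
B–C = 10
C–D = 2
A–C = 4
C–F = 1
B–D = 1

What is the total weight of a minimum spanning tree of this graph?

Sort edges by weight, then run Kruskal:
B–D (1): add. Components now {A} {B,D} {C} {E} {F}
C–F (1): add. Components now {A} {B,D} {C,F} {E}
C–D (2): add. Components now {A} {B,C,D,F} {E}
E–F (2): add. Components now {A} {B,C,D,E,F}
A–C (4): add. Components now {A,B,C,D,E,F}
MST edges: B–D, C–F, C–D, E–F, A–C; total weight 1+1+2+2+4 = 10.

10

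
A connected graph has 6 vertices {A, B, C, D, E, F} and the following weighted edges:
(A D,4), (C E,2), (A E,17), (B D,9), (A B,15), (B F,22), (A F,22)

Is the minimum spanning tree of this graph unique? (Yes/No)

No

Kruskal: consider edges lightest-first.
C E (2): add — endpoints in different components.
A D (4): add — endpoints in different components.
B D (9): add — endpoints in different components.
A B (15): skip — A and B already connected.
A E (17): add — endpoints in different components.
A F (22): add — endpoints in different components.
Non-tree edge B F has weight 22, equal to the heaviest edge on its tree cycle — swapping gives another MST of the same weight. Not unique.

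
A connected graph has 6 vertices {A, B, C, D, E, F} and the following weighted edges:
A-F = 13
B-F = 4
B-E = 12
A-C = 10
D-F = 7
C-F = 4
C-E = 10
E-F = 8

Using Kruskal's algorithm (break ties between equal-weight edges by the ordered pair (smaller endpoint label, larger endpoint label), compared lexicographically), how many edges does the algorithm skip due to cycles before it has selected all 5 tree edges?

0

Kruskal: consider edges lightest-first.
B-F (4): add. Components now {A} {B,F} {C} {D} {E}
C-F (4): add. Components now {A} {B,C,F} {D} {E}
D-F (7): add. Components now {A} {B,C,D,F} {E}
E-F (8): add. Components now {A} {B,C,D,E,F}
A-C (10): add. Components now {A,B,C,D,E,F}
Edges rejected before the tree was complete: 0.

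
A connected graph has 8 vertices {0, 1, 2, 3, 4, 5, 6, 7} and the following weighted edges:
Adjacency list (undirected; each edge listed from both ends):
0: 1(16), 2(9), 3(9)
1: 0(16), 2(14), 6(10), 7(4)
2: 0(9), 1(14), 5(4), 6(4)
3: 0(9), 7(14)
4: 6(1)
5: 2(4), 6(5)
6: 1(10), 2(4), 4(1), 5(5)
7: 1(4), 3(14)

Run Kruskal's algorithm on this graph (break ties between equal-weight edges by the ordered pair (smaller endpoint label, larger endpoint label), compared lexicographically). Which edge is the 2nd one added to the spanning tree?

Sort edges by weight, then run Kruskal:
4–6 (1): add — endpoints in different components.
1–7 (4): add — endpoints in different components.
2–5 (4): add — endpoints in different components.
2–6 (4): add — endpoints in different components.
5–6 (5): skip — 5 and 6 already connected.
0–2 (9): add — endpoints in different components.
0–3 (9): add — endpoints in different components.
1–6 (10): add — endpoints in different components.
The 2nd edge added is 1–7.

1-7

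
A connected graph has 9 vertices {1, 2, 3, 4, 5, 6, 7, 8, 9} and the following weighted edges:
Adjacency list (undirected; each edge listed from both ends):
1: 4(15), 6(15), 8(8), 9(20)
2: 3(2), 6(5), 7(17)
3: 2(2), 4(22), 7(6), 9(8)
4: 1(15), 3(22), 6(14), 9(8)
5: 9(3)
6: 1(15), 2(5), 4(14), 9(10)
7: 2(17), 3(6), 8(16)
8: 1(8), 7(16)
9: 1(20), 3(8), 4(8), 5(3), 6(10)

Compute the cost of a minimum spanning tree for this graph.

Sort edges by weight, then run Kruskal:
2 3 (2): add — endpoints in different components.
5 9 (3): add — endpoints in different components.
2 6 (5): add — endpoints in different components.
3 7 (6): add — endpoints in different components.
1 8 (8): add — endpoints in different components.
3 9 (8): add — endpoints in different components.
4 9 (8): add — endpoints in different components.
6 9 (10): skip — 6 and 9 already connected.
4 6 (14): skip — 4 and 6 already connected.
1 4 (15): add — endpoints in different components.
MST edges: 2 3, 5 9, 2 6, 3 7, 1 8, 3 9, 4 9, 1 4; total weight 2+3+5+6+8+8+8+15 = 55.

55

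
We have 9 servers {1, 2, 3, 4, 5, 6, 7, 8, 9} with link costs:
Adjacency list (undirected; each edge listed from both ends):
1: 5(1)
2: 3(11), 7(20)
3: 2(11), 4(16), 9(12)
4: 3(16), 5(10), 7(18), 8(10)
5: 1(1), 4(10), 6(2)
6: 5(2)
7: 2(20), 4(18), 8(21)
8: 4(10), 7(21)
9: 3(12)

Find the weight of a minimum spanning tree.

80

Sort edges by weight, then run Kruskal:
1–5 (1): add — endpoints in different components.
5–6 (2): add — endpoints in different components.
4–5 (10): add — endpoints in different components.
4–8 (10): add — endpoints in different components.
2–3 (11): add — endpoints in different components.
3–9 (12): add — endpoints in different components.
3–4 (16): add — endpoints in different components.
4–7 (18): add — endpoints in different components.
MST edges: 1–5, 5–6, 4–5, 4–8, 2–3, 3–9, 3–4, 4–7; total weight 1+2+10+10+11+12+16+18 = 80.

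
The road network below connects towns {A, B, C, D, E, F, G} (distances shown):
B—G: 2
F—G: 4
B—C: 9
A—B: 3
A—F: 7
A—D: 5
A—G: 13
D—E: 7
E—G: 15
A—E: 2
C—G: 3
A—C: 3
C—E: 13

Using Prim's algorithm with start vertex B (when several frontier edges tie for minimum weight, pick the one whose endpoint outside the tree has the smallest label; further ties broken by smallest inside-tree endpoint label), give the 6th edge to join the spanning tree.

Prim's algorithm from B:
Step 1: frontier [B—G 2, A—B 3, B—C 9] → take B—G (2); add G.
Step 2: frontier [A—B 3, B—C 9, C—G 3, F—G 4, A—G 13, E—G 15] → take A—B (3); add A.
Step 3: frontier [A—E 2, A—C 3, A—D 5, A—F 7, B—C 9, C—G 3, F—G 4, E—G 15] → take A—E (2); add E.
Step 4: frontier [A—C 3, A—D 5, A—F 7, B—C 9, D—E 7, C—E 13, C—G 3, F—G 4] → take A—C (3); add C.
Step 5: frontier [A—D 5, A—F 7, D—E 7, F—G 4] → take F—G (4); add F.
Step 6: frontier [A—D 5, D—E 7] → take A—D (5); add D.
The 6th edge added is A—D.

A-D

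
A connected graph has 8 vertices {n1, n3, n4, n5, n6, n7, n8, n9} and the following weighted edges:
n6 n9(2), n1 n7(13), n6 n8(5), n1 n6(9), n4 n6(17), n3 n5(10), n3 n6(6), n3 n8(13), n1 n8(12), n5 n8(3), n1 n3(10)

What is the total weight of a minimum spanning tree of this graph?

Prim's algorithm from n5:
Step 1: cheapest edge leaving the tree is n5 n8 (3); add n8.
Step 2: cheapest edge leaving the tree is n6 n8 (5); add n6.
Step 3: cheapest edge leaving the tree is n6 n9 (2); add n9.
Step 4: cheapest edge leaving the tree is n3 n6 (6); add n3.
Step 5: cheapest edge leaving the tree is n1 n6 (9); add n1.
Step 6: cheapest edge leaving the tree is n1 n7 (13); add n7.
Step 7: cheapest edge leaving the tree is n4 n6 (17); add n4.
MST edges: n5 n8, n6 n8, n6 n9, n3 n6, n1 n6, n1 n7, n4 n6; total weight 3+5+2+6+9+13+17 = 55.

55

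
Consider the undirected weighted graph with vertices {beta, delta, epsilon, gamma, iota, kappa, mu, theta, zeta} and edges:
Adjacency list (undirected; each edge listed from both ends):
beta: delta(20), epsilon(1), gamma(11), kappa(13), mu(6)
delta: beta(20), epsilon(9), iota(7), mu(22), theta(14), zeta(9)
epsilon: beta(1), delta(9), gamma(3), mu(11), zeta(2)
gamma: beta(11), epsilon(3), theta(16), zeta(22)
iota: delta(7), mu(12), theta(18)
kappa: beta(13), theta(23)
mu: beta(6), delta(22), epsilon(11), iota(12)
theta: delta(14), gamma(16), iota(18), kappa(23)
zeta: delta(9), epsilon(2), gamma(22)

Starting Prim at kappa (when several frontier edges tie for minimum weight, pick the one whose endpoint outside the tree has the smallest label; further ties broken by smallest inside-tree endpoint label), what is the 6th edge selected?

Prim, starting at kappa.
Step 1: cheapest edge leaving the tree is beta-kappa (13); add beta.
Step 2: cheapest edge leaving the tree is beta-epsilon (1); add epsilon.
Step 3: cheapest edge leaving the tree is epsilon-zeta (2); add zeta.
Step 4: cheapest edge leaving the tree is epsilon-gamma (3); add gamma.
Step 5: cheapest edge leaving the tree is beta-mu (6); add mu.
Step 6: cheapest edge leaving the tree is delta-epsilon (9); add delta.
Step 7: cheapest edge leaving the tree is delta-iota (7); add iota.
Step 8: cheapest edge leaving the tree is delta-theta (14); add theta.
The 6th edge added is delta-epsilon.

delta-epsilon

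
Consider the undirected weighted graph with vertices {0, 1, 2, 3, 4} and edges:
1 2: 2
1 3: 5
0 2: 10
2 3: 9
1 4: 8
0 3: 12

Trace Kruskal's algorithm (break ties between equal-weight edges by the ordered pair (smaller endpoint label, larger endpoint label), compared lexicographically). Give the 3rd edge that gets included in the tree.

1-4

Kruskal's algorithm — process edges by increasing weight (ties by edge label):
1 2 (2): add — endpoints in different components.
1 3 (5): add — endpoints in different components.
1 4 (8): add — endpoints in different components.
2 3 (9): skip — 2 and 3 already connected.
0 2 (10): add — endpoints in different components.
The 3rd edge added is 1 4.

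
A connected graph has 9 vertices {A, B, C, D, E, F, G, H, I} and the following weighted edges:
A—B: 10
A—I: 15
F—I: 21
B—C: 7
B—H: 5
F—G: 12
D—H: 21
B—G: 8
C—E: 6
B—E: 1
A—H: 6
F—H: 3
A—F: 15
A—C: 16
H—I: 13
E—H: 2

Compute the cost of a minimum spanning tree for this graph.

60

Kruskal's algorithm — process edges by increasing weight (ties by edge label):
B—E (1): add — endpoints in different components.
E—H (2): add — endpoints in different components.
F—H (3): add — endpoints in different components.
B—H (5): skip — B and H already connected.
A—H (6): add — endpoints in different components.
C—E (6): add — endpoints in different components.
B—C (7): skip — B and C already connected.
B—G (8): add — endpoints in different components.
A—B (10): skip — A and B already connected.
F—G (12): skip — F and G already connected.
H—I (13): add — endpoints in different components.
A—F (15): skip — A and F already connected.
A—I (15): skip — A and I already connected.
A—C (16): skip — A and C already connected.
D—H (21): add — endpoints in different components.
MST edges: B—E, E—H, F—H, A—H, C—E, B—G, H—I, D—H; total weight 1+2+3+6+6+8+13+21 = 60.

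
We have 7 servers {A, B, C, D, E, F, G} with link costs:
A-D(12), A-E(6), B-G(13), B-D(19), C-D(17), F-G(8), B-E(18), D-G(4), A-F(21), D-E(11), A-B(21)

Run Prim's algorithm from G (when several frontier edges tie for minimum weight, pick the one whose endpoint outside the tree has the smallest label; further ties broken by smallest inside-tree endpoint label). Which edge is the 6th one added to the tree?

C-D

Grow the tree from G using Prim:
Step 1: cheapest edge leaving the tree is D-G (4); add D.
Step 2: cheapest edge leaving the tree is F-G (8); add F.
Step 3: cheapest edge leaving the tree is D-E (11); add E.
Step 4: cheapest edge leaving the tree is A-E (6); add A.
Step 5: cheapest edge leaving the tree is B-G (13); add B.
Step 6: cheapest edge leaving the tree is C-D (17); add C.
The 6th edge added is C-D.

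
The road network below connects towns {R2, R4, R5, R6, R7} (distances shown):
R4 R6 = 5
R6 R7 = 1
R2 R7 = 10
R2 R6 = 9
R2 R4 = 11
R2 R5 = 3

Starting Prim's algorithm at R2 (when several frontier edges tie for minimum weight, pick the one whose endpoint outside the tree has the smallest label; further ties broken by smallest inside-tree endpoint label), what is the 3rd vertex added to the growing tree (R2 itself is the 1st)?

R6

Grow the tree from R2 using Prim:
Step 1: frontier [R2 R5 3, R2 R6 9, R2 R7 10, R2 R4 11] → take R2 R5 (3); add R5.
Step 2: frontier [R2 R6 9, R2 R7 10, R2 R4 11] → take R2 R6 (9); add R6.
Step 3: frontier [R2 R7 10, R2 R4 11, R6 R7 1, R4 R6 5] → take R6 R7 (1); add R7.
Step 4: frontier [R2 R4 11, R4 R6 5] → take R4 R6 (5); add R4.
Vertex order: R2, R5, R6, R7, R4. The 3rd vertex is R6.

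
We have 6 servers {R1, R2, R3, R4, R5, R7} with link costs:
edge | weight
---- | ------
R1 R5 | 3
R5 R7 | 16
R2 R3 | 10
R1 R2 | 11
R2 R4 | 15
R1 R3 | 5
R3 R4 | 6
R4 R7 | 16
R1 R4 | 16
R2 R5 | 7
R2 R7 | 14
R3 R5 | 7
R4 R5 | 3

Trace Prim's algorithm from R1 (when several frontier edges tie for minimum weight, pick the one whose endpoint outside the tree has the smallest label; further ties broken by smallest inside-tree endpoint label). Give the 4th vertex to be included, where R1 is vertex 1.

R3

Prim's algorithm from R1:
Step 1: cheapest edge leaving the tree is R1 R5 (3); add R5.
Step 2: cheapest edge leaving the tree is R4 R5 (3); add R4.
Step 3: cheapest edge leaving the tree is R1 R3 (5); add R3.
Step 4: cheapest edge leaving the tree is R2 R5 (7); add R2.
Step 5: cheapest edge leaving the tree is R2 R7 (14); add R7.
Vertex order: R1, R5, R4, R3, R2, R7. The 4th vertex is R3.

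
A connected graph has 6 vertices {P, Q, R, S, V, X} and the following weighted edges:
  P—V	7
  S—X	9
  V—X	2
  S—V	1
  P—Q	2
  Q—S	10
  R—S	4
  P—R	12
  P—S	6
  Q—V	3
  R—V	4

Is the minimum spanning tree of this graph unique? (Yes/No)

Kruskal's algorithm — process edges by increasing weight (ties by edge label):
S—V (1): add — endpoints in different components.
P—Q (2): add — endpoints in different components.
V—X (2): add — endpoints in different components.
Q—V (3): add — endpoints in different components.
R—S (4): add — endpoints in different components.
Non-tree edge R—V has weight 4, equal to the heaviest edge on its tree cycle — swapping gives another MST of the same weight. Not unique.

No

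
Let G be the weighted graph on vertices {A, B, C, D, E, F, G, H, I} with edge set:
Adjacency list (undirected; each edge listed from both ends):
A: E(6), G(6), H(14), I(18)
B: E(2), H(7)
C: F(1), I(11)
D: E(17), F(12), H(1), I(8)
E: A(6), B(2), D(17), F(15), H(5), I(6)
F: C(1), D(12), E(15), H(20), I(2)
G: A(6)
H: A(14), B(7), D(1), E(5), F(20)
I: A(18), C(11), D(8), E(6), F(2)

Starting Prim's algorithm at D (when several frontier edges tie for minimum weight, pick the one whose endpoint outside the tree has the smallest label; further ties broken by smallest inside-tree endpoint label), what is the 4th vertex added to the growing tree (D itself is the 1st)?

B

Prim's algorithm from D:
Step 1: cheapest edge leaving the tree is D–H (1); add H.
Step 2: cheapest edge leaving the tree is E–H (5); add E.
Step 3: cheapest edge leaving the tree is B–E (2); add B.
Step 4: cheapest edge leaving the tree is A–E (6); add A.
Step 5: cheapest edge leaving the tree is A–G (6); add G.
Step 6: cheapest edge leaving the tree is E–I (6); add I.
Step 7: cheapest edge leaving the tree is F–I (2); add F.
Step 8: cheapest edge leaving the tree is C–F (1); add C.
Vertex order: D, H, E, B, A, G, I, F, C. The 4th vertex is B.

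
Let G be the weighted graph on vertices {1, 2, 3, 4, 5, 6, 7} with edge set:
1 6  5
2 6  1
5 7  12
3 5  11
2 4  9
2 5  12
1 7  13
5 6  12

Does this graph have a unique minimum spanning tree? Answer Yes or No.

No

Kruskal's algorithm — process edges by increasing weight (ties by edge label):
2 6 (1): add — endpoints in different components.
1 6 (5): add — endpoints in different components.
2 4 (9): add — endpoints in different components.
3 5 (11): add — endpoints in different components.
2 5 (12): add — endpoints in different components.
5 6 (12): skip — 5 and 6 already connected.
5 7 (12): add — endpoints in different components.
Non-tree edge 5 6 has weight 12, equal to the heaviest edge on its tree cycle — swapping gives another MST of the same weight. Not unique.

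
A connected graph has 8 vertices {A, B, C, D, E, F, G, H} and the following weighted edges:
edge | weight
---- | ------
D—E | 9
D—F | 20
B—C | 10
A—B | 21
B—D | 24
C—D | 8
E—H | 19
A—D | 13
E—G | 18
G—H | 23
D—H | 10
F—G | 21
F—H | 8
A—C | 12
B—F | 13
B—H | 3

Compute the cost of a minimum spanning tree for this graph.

Kruskal's algorithm — process edges by increasing weight (ties by edge label):
B—H (3): add — endpoints in different components.
C—D (8): add — endpoints in different components.
F—H (8): add — endpoints in different components.
D—E (9): add — endpoints in different components.
B—C (10): add — endpoints in different components.
D—H (10): skip — D and H already connected.
A—C (12): add — endpoints in different components.
A—D (13): skip — A and D already connected.
B—F (13): skip — B and F already connected.
E—G (18): add — endpoints in different components.
MST edges: B—H, C—D, F—H, D—E, B—C, A—C, E—G; total weight 3+8+8+9+10+12+18 = 68.

68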